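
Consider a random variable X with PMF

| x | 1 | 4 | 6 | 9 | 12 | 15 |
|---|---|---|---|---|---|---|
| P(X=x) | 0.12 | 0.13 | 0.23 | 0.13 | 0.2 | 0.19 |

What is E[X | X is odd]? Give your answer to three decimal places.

9.409

P(X is odd) = 0.12 + 0.13 + 0.19 = 0.44.
E[X | X is odd] = [1·0.12 + 9·0.13 + 15·0.19] / 0.44
 = 4.14 / 0.44
 = 207/22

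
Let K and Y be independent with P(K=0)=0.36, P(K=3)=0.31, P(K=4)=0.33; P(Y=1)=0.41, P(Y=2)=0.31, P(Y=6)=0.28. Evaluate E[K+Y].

E[K+Y] = Σ_k Σ_y (k+y) · P(K=k)P(Y=y)
 = 1·0.1476 + 2·0.1116 + 6·0.1008 + 4·0.1271 + 5·0.0961 + 9·0.0868 + 5·0.1353 + 6·0.1023 + 10·0.0924
 = 0.1476 + 0.2232 + 0.6048 + 0.5084 + 0.4805 + 0.7812 + 0.6765 + 0.6138 + 0.924
 = 4.96

4.96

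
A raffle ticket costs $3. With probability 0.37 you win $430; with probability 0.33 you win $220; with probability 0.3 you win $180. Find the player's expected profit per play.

282.7

E[payout] = 430·0.37 + 220·0.33 + 180·0.3
 = 159.1 + 72.6 + 54
 = 285.7
Net = 285.7 - 3 = 282.7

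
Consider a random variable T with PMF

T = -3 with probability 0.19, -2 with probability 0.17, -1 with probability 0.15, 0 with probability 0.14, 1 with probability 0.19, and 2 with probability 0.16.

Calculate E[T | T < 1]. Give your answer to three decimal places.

-1.631

P(T < 1) = 0.19 + 0.17 + 0.15 + 0.14 = 0.65.
E[T | T < 1] = [(-3)·0.19 + (-2)·0.17 + (-1)·0.15 + 0·0.14] / 0.65
 = -1.06 / 0.65
 = -106/65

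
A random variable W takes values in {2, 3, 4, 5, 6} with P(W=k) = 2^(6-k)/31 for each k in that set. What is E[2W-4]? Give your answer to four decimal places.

1.6774

E[2W-4] = Σ (2w-4)·P(W=w)
 = 0·16/31 + 2·8/31 + 4·4/31 + 6·2/31 + 8·1/31
 = 0 + 16/31 + 16/31 + 12/31 + 8/31
 = 52/31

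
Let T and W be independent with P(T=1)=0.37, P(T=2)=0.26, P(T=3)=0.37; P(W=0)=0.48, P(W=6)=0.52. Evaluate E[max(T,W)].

E[max(T,W)] = Σ_t Σ_w max(t,w) · P(T=t)P(W=w)
 = 1·0.1776 + 6·0.1924 + 2·0.1248 + 6·0.1352 + 3·0.1776 + 6·0.1924
 = 0.1776 + 1.1544 + 0.2496 + 0.8112 + 0.5328 + 1.1544
 = 4.08

4.08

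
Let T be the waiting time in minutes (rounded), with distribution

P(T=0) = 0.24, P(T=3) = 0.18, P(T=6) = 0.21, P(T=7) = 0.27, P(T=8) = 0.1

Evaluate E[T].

E[T] = Σ t·P(T=t)
 = 0·0.24 + 3·0.18 + 6·0.21 + 7·0.27 + 8·0.1
 = 0 + 0.54 + 1.26 + 1.89 + 0.8
 = 4.49

4.49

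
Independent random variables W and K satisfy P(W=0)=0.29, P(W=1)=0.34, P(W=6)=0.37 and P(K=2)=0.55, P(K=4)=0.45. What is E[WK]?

7.424

E[WK] = Σ_w Σ_k wk · P(W=w)P(K=k)
 = 0·0.1595 + 0·0.1305 + 2·0.187 + 4·0.153 + 12·0.2035 + 24·0.1665
 = 0 + 0 + 0.374 + 0.612 + 2.442 + 3.996
 = 7.424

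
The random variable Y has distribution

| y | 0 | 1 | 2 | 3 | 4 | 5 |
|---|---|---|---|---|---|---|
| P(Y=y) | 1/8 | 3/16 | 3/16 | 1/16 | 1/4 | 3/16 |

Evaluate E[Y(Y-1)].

E[Y(Y-1)] = Σ y(y-1)·P(Y=y)
 = 0·1/8 + 0·3/16 + 2·3/16 + 6·1/16 + 12·1/4 + 20·3/16
 = 0 + 0 + 3/8 + 3/8 + 3 + 15/4
 = 15/2

7.5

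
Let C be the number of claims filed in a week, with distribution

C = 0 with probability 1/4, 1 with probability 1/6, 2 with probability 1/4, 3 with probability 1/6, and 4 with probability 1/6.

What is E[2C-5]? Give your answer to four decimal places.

-1.3333

E[2C-5] = Σ (2c-5)·P(C=c)
 = (-5)·1/4 + (-3)·1/6 + (-1)·1/4 + 1·1/6 + 3·1/6
 = (-5/4) + (-1/2) + (-1/4) + 1/6 + 1/2
 = -4/3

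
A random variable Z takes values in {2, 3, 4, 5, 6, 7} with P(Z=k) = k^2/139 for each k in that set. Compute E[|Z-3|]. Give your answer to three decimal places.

E[|Z-3|] = Σ |z-3|·P(Z=z)
 = 1·4/139 + 0·9/139 + 1·16/139 + 2·25/139 + 3·36/139 + 4·49/139
 = 4/139 + 0 + 16/139 + 50/139 + 108/139 + 196/139
 = 374/139

2.691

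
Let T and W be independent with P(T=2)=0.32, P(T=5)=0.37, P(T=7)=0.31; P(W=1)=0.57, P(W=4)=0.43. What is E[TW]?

10.6714

E[TW] = Σ_t Σ_w tw · P(T=t)P(W=w)
 = 2·0.1824 + 8·0.1376 + 5·0.2109 + 20·0.1591 + 7·0.1767 + 28·0.1333
 = 0.3648 + 1.1008 + 1.0545 + 3.182 + 1.2369 + 3.7324
 = 10.6714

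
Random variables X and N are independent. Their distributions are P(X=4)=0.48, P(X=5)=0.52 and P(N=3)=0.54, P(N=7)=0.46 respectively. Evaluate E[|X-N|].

E[|X-N|] = Σ_x Σ_n |x-n| · P(X=x)P(N=n)
 = 1·0.2592 + 3·0.2208 + 2·0.2808 + 2·0.2392
 = 0.2592 + 0.6624 + 0.5616 + 0.4784
 = 1.9616

1.9616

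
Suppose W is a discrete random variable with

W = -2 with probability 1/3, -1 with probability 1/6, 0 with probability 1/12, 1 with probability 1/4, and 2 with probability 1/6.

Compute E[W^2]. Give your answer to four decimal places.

2.4167

E[W^2] = Σ w^2·P(W=w)
 = 4·1/3 + 1·1/6 + 0·1/12 + 1·1/4 + 4·1/6
 = 4/3 + 1/6 + 0 + 1/4 + 2/3
 = 29/12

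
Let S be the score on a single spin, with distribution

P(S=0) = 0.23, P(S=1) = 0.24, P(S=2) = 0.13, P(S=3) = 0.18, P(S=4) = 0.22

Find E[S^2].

E[S^2] = Σ s^2·P(S=s)
 = 0·0.23 + 1·0.24 + 4·0.13 + 9·0.18 + 16·0.22
 = 0 + 0.24 + 0.52 + 1.62 + 3.52
 = 5.9

5.9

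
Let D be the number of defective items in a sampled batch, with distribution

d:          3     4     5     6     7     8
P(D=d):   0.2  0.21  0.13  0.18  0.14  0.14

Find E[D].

E[D] = Σ d·P(D=d)
 = 3·0.2 + 4·0.21 + 5·0.13 + 6·0.18 + 7·0.14 + 8·0.14
 = 0.6 + 0.84 + 0.65 + 1.08 + 0.98 + 1.12
 = 5.27

5.27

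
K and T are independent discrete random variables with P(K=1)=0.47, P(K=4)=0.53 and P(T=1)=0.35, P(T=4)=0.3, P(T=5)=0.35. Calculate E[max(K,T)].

3.8565

E[max(K,T)] = Σ_k Σ_t max(k,t) · P(K=k)P(T=t)
 = 1·0.1645 + 4·0.141 + 5·0.1645 + 4·0.1855 + 4·0.159 + 5·0.1855
 = 0.1645 + 0.564 + 0.8225 + 0.742 + 0.636 + 0.9275
 = 3.8565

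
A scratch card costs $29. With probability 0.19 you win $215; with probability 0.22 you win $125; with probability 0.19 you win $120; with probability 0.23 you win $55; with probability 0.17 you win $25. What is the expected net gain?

E[payout] = 215·0.19 + 125·0.22 + 120·0.19 + 55·0.23 + 25·0.17
 = 40.85 + 27.5 + 22.8 + 12.65 + 4.25
 = 108.05
Net = 108.05 - 29 = 79.05

79.05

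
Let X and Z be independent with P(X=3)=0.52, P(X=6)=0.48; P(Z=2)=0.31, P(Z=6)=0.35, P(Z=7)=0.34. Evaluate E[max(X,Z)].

E[max(X,Z)] = Σ_x Σ_z max(x,z) · P(X=x)P(Z=z)
 = 3·0.1612 + 6·0.182 + 7·0.1768 + 6·0.1488 + 6·0.168 + 7·0.1632
 = 0.4836 + 1.092 + 1.2376 + 0.8928 + 1.008 + 1.1424
 = 5.8564

5.8564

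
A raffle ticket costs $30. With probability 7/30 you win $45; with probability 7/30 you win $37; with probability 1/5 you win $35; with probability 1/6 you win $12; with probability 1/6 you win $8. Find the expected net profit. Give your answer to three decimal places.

E[payout] = 45·7/30 + 37·7/30 + 35·1/5 + 12·1/6 + 8·1/6
 = 21/2 + 259/30 + 7 + 2 + 4/3
 = 442/15
Net = 442/15 - 30 = -8/15

-0.533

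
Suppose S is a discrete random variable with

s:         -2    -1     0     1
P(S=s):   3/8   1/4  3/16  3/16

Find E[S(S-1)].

E[S(S-1)] = Σ s(s-1)·P(S=s)
 = 6·3/8 + 2·1/4 + 0·3/16 + 0·3/16
 = 9/4 + 1/2 + 0 + 0
 = 11/4

2.75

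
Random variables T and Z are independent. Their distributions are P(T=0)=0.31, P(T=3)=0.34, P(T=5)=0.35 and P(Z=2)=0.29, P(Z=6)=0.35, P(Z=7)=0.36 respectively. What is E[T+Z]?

E[T+Z] = Σ_t Σ_z (t+z) · P(T=t)P(Z=z)
 = 2·0.0899 + 6·0.1085 + 7·0.1116 + 5·0.0986 + 9·0.119 + 10·0.1224 + 7·0.1015 + 11·0.1225 + 12·0.126
 = 0.1798 + 0.651 + 0.7812 + 0.493 + 1.071 + 1.224 + 0.7105 + 1.3475 + 1.512
 = 7.97

7.97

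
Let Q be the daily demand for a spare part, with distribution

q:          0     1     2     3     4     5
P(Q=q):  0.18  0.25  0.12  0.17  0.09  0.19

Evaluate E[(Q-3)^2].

3.59

E[(Q-3)^2] = Σ (q-3)^2·P(Q=q)
 = 9·0.18 + 4·0.25 + 1·0.12 + 0·0.17 + 1·0.09 + 4·0.19
 = 1.62 + 1 + 0.12 + 0 + 0.09 + 0.76
 = 3.59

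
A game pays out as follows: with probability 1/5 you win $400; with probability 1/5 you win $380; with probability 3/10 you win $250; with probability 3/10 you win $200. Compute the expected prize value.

291

E[payout] = 400·1/5 + 380·1/5 + 250·3/10 + 200·3/10
 = 80 + 76 + 75 + 60
 = 291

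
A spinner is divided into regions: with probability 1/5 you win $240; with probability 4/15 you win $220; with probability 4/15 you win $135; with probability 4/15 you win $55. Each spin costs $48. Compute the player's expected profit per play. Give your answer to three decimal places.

E[payout] = 240·1/5 + 220·4/15 + 135·4/15 + 55·4/15
 = 48 + 176/3 + 36 + 44/3
 = 472/3
Net = 472/3 - 48 = 328/3

109.333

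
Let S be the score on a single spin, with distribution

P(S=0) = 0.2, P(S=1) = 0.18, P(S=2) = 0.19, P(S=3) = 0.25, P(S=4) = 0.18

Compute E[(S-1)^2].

3.01

E[(S-1)^2] = Σ (s-1)^2·P(S=s)
 = 1·0.2 + 0·0.18 + 1·0.19 + 4·0.25 + 9·0.18
 = 0.2 + 0 + 0.19 + 1 + 1.62
 = 3.01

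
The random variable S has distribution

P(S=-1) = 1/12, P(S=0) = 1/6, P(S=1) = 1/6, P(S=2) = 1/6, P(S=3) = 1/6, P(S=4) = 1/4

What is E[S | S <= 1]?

0.2

P(S <= 1) = 1/12 + 1/6 + 1/6 = 5/12.
E[S | S <= 1] = [(-1)·1/12 + 0·1/6 + 1·1/6] / (5/12)
 = 1/12 / (5/12)
 = 1/5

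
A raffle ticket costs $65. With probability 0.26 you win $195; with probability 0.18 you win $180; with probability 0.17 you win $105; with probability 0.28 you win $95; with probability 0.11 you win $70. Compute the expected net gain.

E[payout] = 195·0.26 + 180·0.18 + 105·0.17 + 95·0.28 + 70·0.11
 = 50.7 + 32.4 + 17.85 + 26.6 + 7.7
 = 135.25
Net = 135.25 - 65 = 70.25

70.25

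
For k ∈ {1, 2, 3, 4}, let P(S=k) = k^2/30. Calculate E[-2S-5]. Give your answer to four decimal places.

E[-2S-5] = Σ (-2s-5)·P(S=s)
 = (-7)·1/30 + (-9)·2/15 + (-11)·3/10 + (-13)·8/15
 = (-7/30) + (-6/5) + (-33/10) + (-104/15)
 = -35/3

-11.6667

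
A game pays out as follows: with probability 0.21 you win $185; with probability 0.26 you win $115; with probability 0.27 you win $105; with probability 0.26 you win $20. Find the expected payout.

102.3

E[payout] = 185·0.21 + 115·0.26 + 105·0.27 + 20·0.26
 = 38.85 + 29.9 + 28.35 + 5.2
 = 102.3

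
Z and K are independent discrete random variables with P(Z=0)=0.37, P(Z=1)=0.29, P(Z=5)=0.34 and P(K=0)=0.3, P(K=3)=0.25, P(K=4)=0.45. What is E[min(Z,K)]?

1.07

E[min(Z,K)] = Σ_z Σ_k min(z,k) · P(Z=z)P(K=k)
 = 0·0.111 + 0·0.0925 + 0·0.1665 + 0·0.087 + 1·0.0725 + 1·0.1305 + 0·0.102 + 3·0.085 + 4·0.153
 = 0 + 0 + 0 + 0 + 0.0725 + 0.1305 + 0 + 0.255 + 0.612
 = 1.07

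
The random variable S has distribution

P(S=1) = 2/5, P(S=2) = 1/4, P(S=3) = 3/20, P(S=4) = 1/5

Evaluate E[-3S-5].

E[-3S-5] = Σ (-3s-5)·P(S=s)
 = (-8)·2/5 + (-11)·1/4 + (-14)·3/20 + (-17)·1/5
 = (-16/5) + (-11/4) + (-21/10) + (-17/5)
 = -229/20

-11.45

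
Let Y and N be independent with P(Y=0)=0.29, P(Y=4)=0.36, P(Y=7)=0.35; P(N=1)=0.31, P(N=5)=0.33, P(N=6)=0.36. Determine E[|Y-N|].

2.9156

E[|Y-N|] = Σ_y Σ_n |y-n| · P(Y=y)P(N=n)
 = 1·0.0899 + 5·0.0957 + 6·0.1044 + 3·0.1116 + 1·0.1188 + 2·0.1296 + 6·0.1085 + 2·0.1155 + 1·0.126
 = 0.0899 + 0.4785 + 0.6264 + 0.3348 + 0.1188 + 0.2592 + 0.651 + 0.231 + 0.126
 = 2.9156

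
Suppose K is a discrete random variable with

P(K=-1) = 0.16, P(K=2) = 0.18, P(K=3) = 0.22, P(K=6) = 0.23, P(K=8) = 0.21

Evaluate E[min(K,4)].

2.62

E[min(K,4)] = Σ min(k,4)·P(K=k)
 = (-1)·0.16 + 2·0.18 + 3·0.22 + 4·0.23 + 4·0.21
 = (-0.16) + 0.36 + 0.66 + 0.92 + 0.84
 = 2.62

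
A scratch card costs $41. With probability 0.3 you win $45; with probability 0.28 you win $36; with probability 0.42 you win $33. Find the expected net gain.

-3.56

E[payout] = 45·0.3 + 36·0.28 + 33·0.42
 = 13.5 + 10.08 + 13.86
 = 37.44
Net = 37.44 - 41 = -3.56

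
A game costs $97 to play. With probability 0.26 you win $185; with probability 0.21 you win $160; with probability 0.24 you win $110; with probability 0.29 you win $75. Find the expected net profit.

32.85

E[payout] = 185·0.26 + 160·0.21 + 110·0.24 + 75·0.29
 = 48.1 + 33.6 + 26.4 + 21.75
 = 129.85
Net = 129.85 - 97 = 32.85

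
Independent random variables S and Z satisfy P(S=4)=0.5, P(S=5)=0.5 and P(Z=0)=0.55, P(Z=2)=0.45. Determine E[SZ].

4.05

E[SZ] = Σ_s Σ_z sz · P(S=s)P(Z=z)
 = 0·0.275 + 8·0.225 + 0·0.275 + 10·0.225
 = 0 + 1.8 + 0 + 2.25
 = 4.05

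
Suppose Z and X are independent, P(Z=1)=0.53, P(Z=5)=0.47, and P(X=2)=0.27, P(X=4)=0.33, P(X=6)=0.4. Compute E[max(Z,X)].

E[max(Z,X)] = Σ_z Σ_x max(z,x) · P(Z=z)P(X=x)
 = 2·0.1431 + 4·0.1749 + 6·0.212 + 5·0.1269 + 5·0.1551 + 6·0.188
 = 0.2862 + 0.6996 + 1.272 + 0.6345 + 0.7755 + 1.128
 = 4.7958

4.7958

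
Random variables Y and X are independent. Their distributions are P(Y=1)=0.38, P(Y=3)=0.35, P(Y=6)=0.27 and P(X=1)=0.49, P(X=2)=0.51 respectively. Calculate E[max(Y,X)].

3.2438

E[max(Y,X)] = Σ_y Σ_x max(y,x) · P(Y=y)P(X=x)
 = 1·0.1862 + 2·0.1938 + 3·0.1715 + 3·0.1785 + 6·0.1323 + 6·0.1377
 = 0.1862 + 0.3876 + 0.5145 + 0.5355 + 0.7938 + 0.8262
 = 3.2438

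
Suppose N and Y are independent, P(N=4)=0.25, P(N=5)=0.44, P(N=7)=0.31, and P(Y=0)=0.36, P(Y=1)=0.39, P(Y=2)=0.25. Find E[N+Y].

E[N+Y] = Σ_n Σ_y (n+y) · P(N=n)P(Y=y)
 = 4·0.09 + 5·0.0975 + 6·0.0625 + 5·0.1584 + 6·0.1716 + 7·0.11 + 7·0.1116 + 8·0.1209 + 9·0.0775
 = 0.36 + 0.4875 + 0.375 + 0.792 + 1.0296 + 0.77 + 0.7812 + 0.9672 + 0.6975
 = 6.26

6.26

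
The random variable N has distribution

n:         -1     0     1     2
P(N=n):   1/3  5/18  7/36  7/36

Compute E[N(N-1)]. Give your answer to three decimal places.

E[N(N-1)] = Σ n(n-1)·P(N=n)
 = 2·1/3 + 0·5/18 + 0·7/36 + 2·7/36
 = 2/3 + 0 + 0 + 7/18
 = 19/18

1.056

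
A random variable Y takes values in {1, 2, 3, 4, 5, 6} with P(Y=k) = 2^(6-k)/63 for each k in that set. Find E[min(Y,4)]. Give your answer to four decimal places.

E[min(Y,4)] = Σ min(y,4)·P(Y=y)
 = 1·32/63 + 2·16/63 + 3·8/63 + 4·4/63 + 4·2/63 + 4·1/63
 = 32/63 + 32/63 + 8/21 + 16/63 + 8/63 + 4/63
 = 116/63

1.8413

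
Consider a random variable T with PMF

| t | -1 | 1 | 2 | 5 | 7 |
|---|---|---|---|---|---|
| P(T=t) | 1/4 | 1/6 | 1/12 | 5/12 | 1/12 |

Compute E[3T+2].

10.25

E[3T+2] = Σ (3t+2)·P(T=t)
 = (-1)·1/4 + 5·1/6 + 8·1/12 + 17·5/12 + 23·1/12
 = (-1/4) + 5/6 + 2/3 + 85/12 + 23/12
 = 41/4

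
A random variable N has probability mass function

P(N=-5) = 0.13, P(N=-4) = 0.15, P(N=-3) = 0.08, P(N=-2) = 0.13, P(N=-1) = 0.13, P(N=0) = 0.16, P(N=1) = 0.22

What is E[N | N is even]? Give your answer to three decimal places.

-1.955

P(N is even) = 0.15 + 0.13 + 0.16 = 0.44.
E[N | N is even] = [(-4)·0.15 + (-2)·0.13 + 0·0.16] / 0.44
 = -0.86 / 0.44
 = -43/22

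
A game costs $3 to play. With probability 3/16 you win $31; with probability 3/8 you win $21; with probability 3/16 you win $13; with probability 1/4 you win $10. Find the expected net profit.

15.625

E[payout] = 31·3/16 + 21·3/8 + 13·3/16 + 10·1/4
 = 93/16 + 63/8 + 39/16 + 5/2
 = 149/8
Net = 149/8 - 3 = 125/8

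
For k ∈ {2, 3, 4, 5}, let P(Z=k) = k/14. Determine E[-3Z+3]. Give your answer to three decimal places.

-8.571

E[-3Z+3] = Σ (-3z+3)·P(Z=z)
 = (-3)·1/7 + (-6)·3/14 + (-9)·2/7 + (-12)·5/14
 = (-3/7) + (-9/7) + (-18/7) + (-30/7)
 = -60/7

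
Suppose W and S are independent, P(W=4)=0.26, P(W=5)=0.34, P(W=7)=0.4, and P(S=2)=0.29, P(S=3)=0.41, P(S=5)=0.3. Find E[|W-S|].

2.386

E[|W-S|] = Σ_w Σ_s |w-s| · P(W=w)P(S=s)
 = 2·0.0754 + 1·0.1066 + 1·0.078 + 3·0.0986 + 2·0.1394 + 0·0.102 + 5·0.116 + 4·0.164 + 2·0.12
 = 0.1508 + 0.1066 + 0.078 + 0.2958 + 0.2788 + 0 + 0.58 + 0.656 + 0.24
 = 2.386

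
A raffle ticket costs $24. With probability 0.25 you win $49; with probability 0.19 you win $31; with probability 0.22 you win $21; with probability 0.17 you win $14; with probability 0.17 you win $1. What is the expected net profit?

E[payout] = 49·0.25 + 31·0.19 + 21·0.22 + 14·0.17 + 1·0.17
 = 12.25 + 5.89 + 4.62 + 2.38 + 0.17
 = 25.31
Net = 25.31 - 24 = 1.31

1.31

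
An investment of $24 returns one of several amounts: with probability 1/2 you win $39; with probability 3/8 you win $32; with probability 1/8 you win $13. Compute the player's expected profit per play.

9.125

E[payout] = 39·1/2 + 32·3/8 + 13·1/8
 = 39/2 + 12 + 13/8
 = 265/8
Net = 265/8 - 24 = 73/8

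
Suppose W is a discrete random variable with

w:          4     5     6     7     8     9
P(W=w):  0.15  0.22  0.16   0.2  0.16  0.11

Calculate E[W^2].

42.61

E[W^2] = Σ w^2·P(W=w)
 = 16·0.15 + 25·0.22 + 36·0.16 + 49·0.2 + 64·0.16 + 81·0.11
 = 2.4 + 5.5 + 5.76 + 9.8 + 10.24 + 8.91
 = 42.61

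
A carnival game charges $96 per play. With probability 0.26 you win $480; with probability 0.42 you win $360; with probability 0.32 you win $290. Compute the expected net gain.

272.8

E[payout] = 480·0.26 + 360·0.42 + 290·0.32
 = 124.8 + 151.2 + 92.8
 = 368.8
Net = 368.8 - 96 = 272.8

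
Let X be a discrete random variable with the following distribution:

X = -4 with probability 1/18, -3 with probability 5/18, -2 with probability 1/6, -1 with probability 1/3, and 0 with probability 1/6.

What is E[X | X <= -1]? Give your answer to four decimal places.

-2.0667

P(X <= -1) = 1/18 + 5/18 + 1/6 + 1/3 = 5/6.
E[X | X <= -1] = [(-4)·1/18 + (-3)·5/18 + (-2)·1/6 + (-1)·1/3] / (5/6)
 = -31/18 / (5/6)
 = -31/15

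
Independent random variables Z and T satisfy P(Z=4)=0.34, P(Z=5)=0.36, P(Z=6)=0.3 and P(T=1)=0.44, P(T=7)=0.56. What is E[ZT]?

E[ZT] = Σ_z Σ_t zt · P(Z=z)P(T=t)
 = 4·0.1496 + 28·0.1904 + 5·0.1584 + 35·0.2016 + 6·0.132 + 42·0.168
 = 0.5984 + 5.3312 + 0.792 + 7.056 + 0.792 + 7.056
 = 21.6256

21.6256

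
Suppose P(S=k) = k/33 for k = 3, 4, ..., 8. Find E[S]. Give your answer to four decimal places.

E[S] = Σ s·P(S=s)
 = 3·1/11 + 4·4/33 + 5·5/33 + 6·2/11 + 7·7/33 + 8·8/33
 = 3/11 + 16/33 + 25/33 + 12/11 + 49/33 + 64/33
 = 199/33

6.0303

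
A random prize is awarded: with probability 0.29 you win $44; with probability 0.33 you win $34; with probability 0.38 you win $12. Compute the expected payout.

E[payout] = 44·0.29 + 34·0.33 + 12·0.38
 = 12.76 + 11.22 + 4.56
 = 28.54

28.54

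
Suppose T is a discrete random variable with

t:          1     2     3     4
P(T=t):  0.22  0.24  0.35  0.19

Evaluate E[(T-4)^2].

E[(T-4)^2] = Σ (t-4)^2·P(T=t)
 = 9·0.22 + 4·0.24 + 1·0.35 + 0·0.19
 = 1.98 + 0.96 + 0.35 + 0
 = 3.29

3.29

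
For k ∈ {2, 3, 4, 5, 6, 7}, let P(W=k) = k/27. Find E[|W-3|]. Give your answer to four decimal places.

2.2963

E[|W-3|] = Σ |w-3|·P(W=w)
 = 1·2/27 + 0·1/9 + 1·4/27 + 2·5/27 + 3·2/9 + 4·7/27
 = 2/27 + 0 + 4/27 + 10/27 + 2/3 + 28/27
 = 62/27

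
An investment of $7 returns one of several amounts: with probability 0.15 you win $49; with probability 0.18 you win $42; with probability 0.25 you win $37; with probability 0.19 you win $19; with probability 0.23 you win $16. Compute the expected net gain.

24.45

E[payout] = 49·0.15 + 42·0.18 + 37·0.25 + 19·0.19 + 16·0.23
 = 7.35 + 7.56 + 9.25 + 3.61 + 3.68
 = 31.45
Net = 31.45 - 7 = 24.45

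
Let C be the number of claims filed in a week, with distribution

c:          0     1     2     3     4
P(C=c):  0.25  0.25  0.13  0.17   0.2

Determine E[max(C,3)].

3.2

E[max(C,3)] = Σ max(c,3)·P(C=c)
 = 3·0.25 + 3·0.25 + 3·0.13 + 3·0.17 + 4·0.2
 = 0.75 + 0.75 + 0.39 + 0.51 + 0.8
 = 3.2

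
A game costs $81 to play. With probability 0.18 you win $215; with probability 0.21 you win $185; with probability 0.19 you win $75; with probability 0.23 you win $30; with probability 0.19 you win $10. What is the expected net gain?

E[payout] = 215·0.18 + 185·0.21 + 75·0.19 + 30·0.23 + 10·0.19
 = 38.7 + 38.85 + 14.25 + 6.9 + 1.9
 = 100.6
Net = 100.6 - 81 = 19.6

19.6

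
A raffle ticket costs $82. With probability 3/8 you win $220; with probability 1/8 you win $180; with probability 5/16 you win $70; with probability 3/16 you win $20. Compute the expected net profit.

E[payout] = 220·3/8 + 180·1/8 + 70·5/16 + 20·3/16
 = 165/2 + 45/2 + 175/8 + 15/4
 = 1045/8
Net = 1045/8 - 82 = 389/8

48.625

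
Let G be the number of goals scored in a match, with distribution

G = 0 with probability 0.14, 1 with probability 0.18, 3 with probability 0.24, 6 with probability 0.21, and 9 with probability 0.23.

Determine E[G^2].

28.53

E[G^2] = Σ g^2·P(G=g)
 = 0·0.14 + 1·0.18 + 9·0.24 + 36·0.21 + 81·0.23
 = 0 + 0.18 + 2.16 + 7.56 + 18.63
 = 28.53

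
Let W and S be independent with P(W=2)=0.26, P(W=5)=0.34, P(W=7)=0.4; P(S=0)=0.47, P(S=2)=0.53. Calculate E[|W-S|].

3.96

E[|W-S|] = Σ_w Σ_s |w-s| · P(W=w)P(S=s)
 = 2·0.1222 + 0·0.1378 + 5·0.1598 + 3·0.1802 + 7·0.188 + 5·0.212
 = 0.2444 + 0 + 0.799 + 0.5406 + 1.316 + 1.06
 = 3.96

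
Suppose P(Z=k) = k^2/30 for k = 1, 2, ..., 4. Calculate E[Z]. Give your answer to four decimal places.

3.3333

E[Z] = Σ z·P(Z=z)
 = 1·1/30 + 2·2/15 + 3·3/10 + 4·8/15
 = 1/30 + 4/15 + 9/10 + 32/15
 = 10/3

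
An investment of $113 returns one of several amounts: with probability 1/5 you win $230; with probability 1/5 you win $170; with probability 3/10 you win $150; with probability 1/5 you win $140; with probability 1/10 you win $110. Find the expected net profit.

E[payout] = 230·1/5 + 170·1/5 + 150·3/10 + 140·1/5 + 110·1/10
 = 46 + 34 + 45 + 28 + 11
 = 164
Net = 164 - 113 = 51

51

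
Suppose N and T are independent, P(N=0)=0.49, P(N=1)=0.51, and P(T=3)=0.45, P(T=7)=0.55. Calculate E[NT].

2.652

E[NT] = Σ_n Σ_t nt · P(N=n)P(T=t)
 = 0·0.2205 + 0·0.2695 + 3·0.2295 + 7·0.2805
 = 0 + 0 + 0.6885 + 1.9635
 = 2.652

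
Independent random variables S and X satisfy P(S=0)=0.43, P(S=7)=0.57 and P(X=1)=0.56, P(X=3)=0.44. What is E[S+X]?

5.87

E[S+X] = Σ_s Σ_x (s+x) · P(S=s)P(X=x)
 = 1·0.2408 + 3·0.1892 + 8·0.3192 + 10·0.2508
 = 0.2408 + 0.5676 + 2.5536 + 2.508
 = 5.87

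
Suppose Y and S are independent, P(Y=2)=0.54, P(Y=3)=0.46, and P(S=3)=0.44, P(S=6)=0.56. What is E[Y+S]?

7.14

E[Y+S] = Σ_y Σ_s (y+s) · P(Y=y)P(S=s)
 = 5·0.2376 + 8·0.3024 + 6·0.2024 + 9·0.2576
 = 1.188 + 2.4192 + 1.2144 + 2.3184
 = 7.14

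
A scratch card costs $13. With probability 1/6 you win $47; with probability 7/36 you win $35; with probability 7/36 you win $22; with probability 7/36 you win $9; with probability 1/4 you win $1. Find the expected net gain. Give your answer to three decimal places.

E[payout] = 47·1/6 + 35·7/36 + 22·7/36 + 9·7/36 + 1·1/4
 = 47/6 + 245/36 + 77/18 + 7/4 + 1/4
 = 251/12
Net = 251/12 - 13 = 95/12

7.917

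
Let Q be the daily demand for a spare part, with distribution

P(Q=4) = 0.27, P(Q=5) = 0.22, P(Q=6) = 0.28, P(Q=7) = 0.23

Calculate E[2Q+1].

E[2Q+1] = Σ (2q+1)·P(Q=q)
 = 9·0.27 + 11·0.22 + 13·0.28 + 15·0.23
 = 2.43 + 2.42 + 3.64 + 3.45
 = 11.94

11.94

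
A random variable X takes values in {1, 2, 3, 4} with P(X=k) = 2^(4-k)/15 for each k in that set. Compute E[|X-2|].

E[|X-2|] = Σ |x-2|·P(X=x)
 = 1·8/15 + 0·4/15 + 1·2/15 + 2·1/15
 = 8/15 + 0 + 2/15 + 2/15
 = 4/5

0.8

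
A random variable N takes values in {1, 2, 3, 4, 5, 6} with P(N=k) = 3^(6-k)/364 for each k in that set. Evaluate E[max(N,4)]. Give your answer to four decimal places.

4.0137

E[max(N,4)] = Σ max(n,4)·P(N=n)
 = 4·243/364 + 4·81/364 + 4·27/364 + 4·9/364 + 5·3/364 + 6·1/364
 = 243/91 + 81/91 + 27/91 + 9/91 + 15/364 + 3/182
 = 1461/364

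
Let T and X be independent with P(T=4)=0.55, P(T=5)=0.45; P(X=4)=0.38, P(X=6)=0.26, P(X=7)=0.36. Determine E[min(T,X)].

E[min(T,X)] = Σ_t Σ_x min(t,x) · P(T=t)P(X=x)
 = 4·0.209 + 4·0.143 + 4·0.198 + 4·0.171 + 5·0.117 + 5·0.162
 = 0.836 + 0.572 + 0.792 + 0.684 + 0.585 + 0.81
 = 4.279

4.279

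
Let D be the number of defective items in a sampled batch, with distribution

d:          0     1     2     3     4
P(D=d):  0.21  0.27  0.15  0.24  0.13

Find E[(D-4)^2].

6.63

E[(D-4)^2] = Σ (d-4)^2·P(D=d)
 = 16·0.21 + 9·0.27 + 4·0.15 + 1·0.24 + 0·0.13
 = 3.36 + 2.43 + 0.6 + 0.24 + 0
 = 6.63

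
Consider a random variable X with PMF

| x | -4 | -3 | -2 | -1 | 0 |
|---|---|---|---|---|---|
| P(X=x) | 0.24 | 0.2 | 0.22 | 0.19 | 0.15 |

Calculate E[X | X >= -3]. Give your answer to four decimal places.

P(X >= -3) = 0.2 + 0.22 + 0.19 + 0.15 = 0.76.
E[X | X >= -3] = [(-3)·0.2 + (-2)·0.22 + (-1)·0.19 + 0·0.15] / 0.76
 = -1.23 / 0.76
 = -123/76

-1.6184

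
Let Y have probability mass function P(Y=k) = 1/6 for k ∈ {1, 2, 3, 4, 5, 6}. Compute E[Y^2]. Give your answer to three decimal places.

15.167

E[Y^2] = Σ y^2·P(Y=y)
 = 1·1/6 + 4·1/6 + 9·1/6 + 16·1/6 + 25·1/6 + 36·1/6
 = 1/6 + 2/3 + 3/2 + 8/3 + 25/6 + 6
 = 91/6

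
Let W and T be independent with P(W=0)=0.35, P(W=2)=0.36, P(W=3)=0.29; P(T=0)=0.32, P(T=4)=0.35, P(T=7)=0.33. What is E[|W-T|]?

3.1376

E[|W-T|] = Σ_w Σ_t |w-t| · P(W=w)P(T=t)
 = 0·0.112 + 4·0.1225 + 7·0.1155 + 2·0.1152 + 2·0.126 + 5·0.1188 + 3·0.0928 + 1·0.1015 + 4·0.0957
 = 0 + 0.49 + 0.8085 + 0.2304 + 0.252 + 0.594 + 0.2784 + 0.1015 + 0.3828
 = 3.1376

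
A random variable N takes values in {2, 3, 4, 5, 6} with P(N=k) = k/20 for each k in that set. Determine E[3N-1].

E[3N-1] = Σ (3n-1)·P(N=n)
 = 5·1/10 + 8·3/20 + 11·1/5 + 14·1/4 + 17·3/10
 = 1/2 + 6/5 + 11/5 + 7/2 + 51/10
 = 25/2

12.5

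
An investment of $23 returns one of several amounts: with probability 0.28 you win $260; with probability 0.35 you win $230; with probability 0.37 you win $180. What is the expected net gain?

E[payout] = 260·0.28 + 230·0.35 + 180·0.37
 = 72.8 + 80.5 + 66.6
 = 219.9
Net = 219.9 - 23 = 196.9

196.9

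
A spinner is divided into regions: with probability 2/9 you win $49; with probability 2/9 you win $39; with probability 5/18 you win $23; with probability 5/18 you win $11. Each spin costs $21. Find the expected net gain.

8

E[payout] = 49·2/9 + 39·2/9 + 23·5/18 + 11·5/18
 = 98/9 + 26/3 + 115/18 + 55/18
 = 29
Net = 29 - 21 = 8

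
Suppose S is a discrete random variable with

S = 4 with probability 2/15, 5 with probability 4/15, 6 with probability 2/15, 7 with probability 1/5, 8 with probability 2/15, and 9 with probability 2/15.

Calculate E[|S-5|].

1.6

E[|S-5|] = Σ |s-5|·P(S=s)
 = 1·2/15 + 0·4/15 + 1·2/15 + 2·1/5 + 3·2/15 + 4·2/15
 = 2/15 + 0 + 2/15 + 2/5 + 2/5 + 8/15
 = 8/5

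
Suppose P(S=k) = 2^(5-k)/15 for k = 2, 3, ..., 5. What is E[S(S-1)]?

5.6

E[S(S-1)] = Σ s(s-1)·P(S=s)
 = 2·8/15 + 6·4/15 + 12·2/15 + 20·1/15
 = 16/15 + 8/5 + 8/5 + 4/3
 = 28/5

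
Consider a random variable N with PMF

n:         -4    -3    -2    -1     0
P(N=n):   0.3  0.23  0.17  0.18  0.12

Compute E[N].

-2.41

E[N] = Σ n·P(N=n)
 = (-4)·0.3 + (-3)·0.23 + (-2)·0.17 + (-1)·0.18 + 0·0.12
 = (-1.2) + (-0.69) + (-0.34) + (-0.18) + 0
 = -2.41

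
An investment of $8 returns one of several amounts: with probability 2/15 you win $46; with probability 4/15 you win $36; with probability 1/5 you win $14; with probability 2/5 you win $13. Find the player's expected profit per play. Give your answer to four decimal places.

15.7333

E[payout] = 46·2/15 + 36·4/15 + 14·1/5 + 13·2/5
 = 92/15 + 48/5 + 14/5 + 26/5
 = 356/15
Net = 356/15 - 8 = 236/15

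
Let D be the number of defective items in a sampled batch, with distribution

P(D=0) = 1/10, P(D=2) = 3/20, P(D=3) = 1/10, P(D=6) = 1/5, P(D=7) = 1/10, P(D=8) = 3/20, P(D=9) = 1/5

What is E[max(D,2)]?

E[max(D,2)] = Σ max(d,2)·P(D=d)
 = 2·1/10 + 2·3/20 + 3·1/10 + 6·1/5 + 7·1/10 + 8·3/20 + 9·1/5
 = 1/5 + 3/10 + 3/10 + 6/5 + 7/10 + 6/5 + 9/5
 = 57/10

5.7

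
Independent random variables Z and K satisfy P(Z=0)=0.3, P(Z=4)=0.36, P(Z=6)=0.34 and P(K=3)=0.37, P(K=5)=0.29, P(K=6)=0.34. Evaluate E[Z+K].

8.08

E[Z+K] = Σ_z Σ_k (z+k) · P(Z=z)P(K=k)
 = 3·0.111 + 5·0.087 + 6·0.102 + 7·0.1332 + 9·0.1044 + 10·0.1224 + 9·0.1258 + 11·0.0986 + 12·0.1156
 = 0.333 + 0.435 + 0.612 + 0.9324 + 0.9396 + 1.224 + 1.1322 + 1.0846 + 1.3872
 = 8.08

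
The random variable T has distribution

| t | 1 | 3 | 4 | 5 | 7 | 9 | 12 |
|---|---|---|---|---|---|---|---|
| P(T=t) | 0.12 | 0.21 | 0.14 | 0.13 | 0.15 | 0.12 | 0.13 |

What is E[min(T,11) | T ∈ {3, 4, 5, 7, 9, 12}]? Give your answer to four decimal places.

P(T ∈ {3, 4, 5, 7, 9, 12}) = 0.21 + 0.14 + 0.13 + 0.15 + 0.12 + 0.13 = 0.88.
E[min(T,11) | T ∈ {3, 4, 5, 7, 9, 12}] = [3·0.21 + 4·0.14 + 5·0.13 + 7·0.15 + 9·0.12 + 11·0.13] / 0.88
 = 5.4 / 0.88
 = 135/22

6.1364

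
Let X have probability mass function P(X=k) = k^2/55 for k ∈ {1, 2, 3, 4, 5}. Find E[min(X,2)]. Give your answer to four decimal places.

E[min(X,2)] = Σ min(x,2)·P(X=x)
 = 1·1/55 + 2·4/55 + 2·9/55 + 2·16/55 + 2·5/11
 = 1/55 + 8/55 + 18/55 + 32/55 + 10/11
 = 109/55

1.9818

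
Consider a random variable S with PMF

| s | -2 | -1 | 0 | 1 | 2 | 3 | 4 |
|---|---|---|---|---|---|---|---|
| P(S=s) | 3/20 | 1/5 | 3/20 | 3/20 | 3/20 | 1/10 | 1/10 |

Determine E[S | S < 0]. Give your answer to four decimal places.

-1.4286

P(S < 0) = 3/20 + 1/5 = 7/20.
E[S | S < 0] = [(-2)·3/20 + (-1)·1/5] / (7/20)
 = -1/2 / (7/20)
 = -10/7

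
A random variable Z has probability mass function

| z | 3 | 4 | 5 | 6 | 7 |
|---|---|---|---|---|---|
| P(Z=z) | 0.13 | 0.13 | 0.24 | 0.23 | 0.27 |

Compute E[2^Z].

60.08

E[2^Z] = Σ 2^z·P(Z=z)
 = 8·0.13 + 16·0.13 + 32·0.24 + 64·0.23 + 128·0.27
 = 1.04 + 2.08 + 7.68 + 14.72 + 34.56
 = 60.08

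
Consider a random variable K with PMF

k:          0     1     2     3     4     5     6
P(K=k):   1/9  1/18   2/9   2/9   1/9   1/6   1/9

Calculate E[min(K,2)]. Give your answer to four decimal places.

E[min(K,2)] = Σ min(k,2)·P(K=k)
 = 0·1/9 + 1·1/18 + 2·2/9 + 2·2/9 + 2·1/9 + 2·1/6 + 2·1/9
 = 0 + 1/18 + 4/9 + 4/9 + 2/9 + 1/3 + 2/9
 = 31/18

1.7222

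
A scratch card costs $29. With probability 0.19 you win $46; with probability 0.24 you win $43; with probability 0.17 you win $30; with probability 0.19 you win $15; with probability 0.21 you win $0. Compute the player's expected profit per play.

E[payout] = 46·0.19 + 43·0.24 + 30·0.17 + 15·0.19 + 0·0.21
 = 8.74 + 10.32 + 5.1 + 2.85 + 0
 = 27.01
Net = 27.01 - 29 = -1.99

-1.99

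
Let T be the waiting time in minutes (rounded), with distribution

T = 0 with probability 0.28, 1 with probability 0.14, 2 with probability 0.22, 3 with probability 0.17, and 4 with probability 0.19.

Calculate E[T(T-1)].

E[T(T-1)] = Σ t(t-1)·P(T=t)
 = 0·0.28 + 0·0.14 + 2·0.22 + 6·0.17 + 12·0.19
 = 0 + 0 + 0.44 + 1.02 + 2.28
 = 3.74

3.74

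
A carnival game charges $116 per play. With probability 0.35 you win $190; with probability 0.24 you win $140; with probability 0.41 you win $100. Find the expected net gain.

E[payout] = 190·0.35 + 140·0.24 + 100·0.41
 = 66.5 + 33.6 + 41
 = 141.1
Net = 141.1 - 116 = 25.1

25.1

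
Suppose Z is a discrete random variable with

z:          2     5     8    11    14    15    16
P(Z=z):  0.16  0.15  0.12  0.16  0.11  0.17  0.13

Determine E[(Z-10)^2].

E[(Z-10)^2] = Σ (z-10)^2·P(Z=z)
 = 64·0.16 + 25·0.15 + 4·0.12 + 1·0.16 + 16·0.11 + 25·0.17 + 36·0.13
 = 10.24 + 3.75 + 0.48 + 0.16 + 1.76 + 4.25 + 4.68
 = 25.32

25.32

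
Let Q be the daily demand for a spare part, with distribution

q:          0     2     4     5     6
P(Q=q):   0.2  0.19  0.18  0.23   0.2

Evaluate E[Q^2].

E[Q^2] = Σ q^2·P(Q=q)
 = 0·0.2 + 4·0.19 + 16·0.18 + 25·0.23 + 36·0.2
 = 0 + 0.76 + 2.88 + 5.75 + 7.2
 = 16.59

16.59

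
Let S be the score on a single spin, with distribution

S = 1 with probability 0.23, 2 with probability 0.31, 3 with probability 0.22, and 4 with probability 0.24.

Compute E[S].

2.47

E[S] = Σ s·P(S=s)
 = 1·0.23 + 2·0.31 + 3·0.22 + 4·0.24
 = 0.23 + 0.62 + 0.66 + 0.96
 = 2.47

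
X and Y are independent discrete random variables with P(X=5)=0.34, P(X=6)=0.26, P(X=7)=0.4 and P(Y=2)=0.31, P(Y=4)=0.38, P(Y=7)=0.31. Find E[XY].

26.1186

E[XY] = Σ_x Σ_y xy · P(X=x)P(Y=y)
 = 10·0.1054 + 20·0.1292 + 35·0.1054 + 12·0.0806 + 24·0.0988 + 42·0.0806 + 14·0.124 + 28·0.152 + 49·0.124
 = 1.054 + 2.584 + 3.689 + 0.9672 + 2.3712 + 3.3852 + 1.736 + 4.256 + 6.076
 = 26.1186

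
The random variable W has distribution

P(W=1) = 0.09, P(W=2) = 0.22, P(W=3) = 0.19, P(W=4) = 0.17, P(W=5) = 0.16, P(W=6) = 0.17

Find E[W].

3.6

E[W] = Σ w·P(W=w)
 = 1·0.09 + 2·0.22 + 3·0.19 + 4·0.17 + 5·0.16 + 6·0.17
 = 0.09 + 0.44 + 0.57 + 0.68 + 0.8 + 1.02
 = 3.6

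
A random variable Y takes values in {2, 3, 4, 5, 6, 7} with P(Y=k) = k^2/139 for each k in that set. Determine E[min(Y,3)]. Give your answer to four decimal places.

E[min(Y,3)] = Σ min(y,3)·P(Y=y)
 = 2·4/139 + 3·9/139 + 3·16/139 + 3·25/139 + 3·36/139 + 3·49/139
 = 8/139 + 27/139 + 48/139 + 75/139 + 108/139 + 147/139
 = 413/139

2.9712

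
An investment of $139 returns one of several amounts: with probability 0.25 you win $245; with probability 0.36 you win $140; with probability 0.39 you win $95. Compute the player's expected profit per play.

9.7

E[payout] = 245·0.25 + 140·0.36 + 95·0.39
 = 61.25 + 50.4 + 37.05
 = 148.7
Net = 148.7 - 139 = 9.7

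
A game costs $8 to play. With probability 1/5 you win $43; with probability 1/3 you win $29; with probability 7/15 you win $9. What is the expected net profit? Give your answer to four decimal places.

14.4667

E[payout] = 43·1/5 + 29·1/3 + 9·7/15
 = 43/5 + 29/3 + 21/5
 = 337/15
Net = 337/15 - 8 = 217/15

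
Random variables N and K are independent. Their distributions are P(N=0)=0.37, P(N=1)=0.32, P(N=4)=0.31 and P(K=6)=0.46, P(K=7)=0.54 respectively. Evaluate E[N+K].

8.1

E[N+K] = Σ_n Σ_k (n+k) · P(N=n)P(K=k)
 = 6·0.1702 + 7·0.1998 + 7·0.1472 + 8·0.1728 + 10·0.1426 + 11·0.1674
 = 1.0212 + 1.3986 + 1.0304 + 1.3824 + 1.426 + 1.8414
 = 8.1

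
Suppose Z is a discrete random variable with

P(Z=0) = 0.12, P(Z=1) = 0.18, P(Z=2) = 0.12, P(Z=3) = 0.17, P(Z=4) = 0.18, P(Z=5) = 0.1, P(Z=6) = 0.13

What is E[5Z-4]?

E[5Z-4] = Σ (5z-4)·P(Z=z)
 = (-4)·0.12 + 1·0.18 + 6·0.12 + 11·0.17 + 16·0.18 + 21·0.1 + 26·0.13
 = (-0.48) + 0.18 + 0.72 + 1.87 + 2.88 + 2.1 + 3.38
 = 10.65

10.65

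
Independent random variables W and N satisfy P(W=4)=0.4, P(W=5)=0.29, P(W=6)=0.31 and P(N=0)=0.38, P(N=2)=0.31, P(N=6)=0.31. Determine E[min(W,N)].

2.1421

E[min(W,N)] = Σ_w Σ_n min(w,n) · P(W=w)P(N=n)
 = 0·0.152 + 2·0.124 + 4·0.124 + 0·0.1102 + 2·0.0899 + 5·0.0899 + 0·0.1178 + 2·0.0961 + 6·0.0961
 = 0 + 0.248 + 0.496 + 0 + 0.1798 + 0.4495 + 0 + 0.1922 + 0.5766
 = 2.1421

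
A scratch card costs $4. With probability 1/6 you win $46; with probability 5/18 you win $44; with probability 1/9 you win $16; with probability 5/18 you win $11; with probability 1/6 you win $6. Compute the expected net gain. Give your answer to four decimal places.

E[payout] = 46·1/6 + 44·5/18 + 16·1/9 + 11·5/18 + 6·1/6
 = 23/3 + 110/9 + 16/9 + 55/18 + 1
 = 463/18
Net = 463/18 - 4 = 391/18

21.7222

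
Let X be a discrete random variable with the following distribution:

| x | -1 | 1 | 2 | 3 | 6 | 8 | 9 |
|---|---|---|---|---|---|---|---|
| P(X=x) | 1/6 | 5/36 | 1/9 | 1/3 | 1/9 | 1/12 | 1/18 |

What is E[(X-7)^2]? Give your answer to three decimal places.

E[(X-7)^2] = Σ (x-7)^2·P(X=x)
 = 64·1/6 + 36·5/36 + 25·1/9 + 16·1/3 + 1·1/9 + 1·1/12 + 4·1/18
 = 32/3 + 5 + 25/9 + 16/3 + 1/9 + 1/12 + 2/9
 = 871/36

24.194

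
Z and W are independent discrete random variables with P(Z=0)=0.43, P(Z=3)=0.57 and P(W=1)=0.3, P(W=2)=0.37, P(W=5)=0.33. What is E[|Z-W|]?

2.0858

E[|Z-W|] = Σ_z Σ_w |z-w| · P(Z=z)P(W=w)
 = 1·0.129 + 2·0.1591 + 5·0.1419 + 2·0.171 + 1·0.2109 + 2·0.1881
 = 0.129 + 0.3182 + 0.7095 + 0.342 + 0.2109 + 0.3762
 = 2.0858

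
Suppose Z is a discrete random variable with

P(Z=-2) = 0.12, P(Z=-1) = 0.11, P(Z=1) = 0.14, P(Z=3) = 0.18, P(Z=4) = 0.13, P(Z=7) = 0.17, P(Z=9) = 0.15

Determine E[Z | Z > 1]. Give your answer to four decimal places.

5.7143

P(Z > 1) = 0.18 + 0.13 + 0.17 + 0.15 = 0.63.
E[Z | Z > 1] = [3·0.18 + 4·0.13 + 7·0.17 + 9·0.15] / 0.63
 = 3.6 / 0.63
 = 40/7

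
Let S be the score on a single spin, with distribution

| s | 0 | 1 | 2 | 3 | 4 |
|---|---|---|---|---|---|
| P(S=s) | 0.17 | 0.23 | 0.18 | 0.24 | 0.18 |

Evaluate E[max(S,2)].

2.6

E[max(S,2)] = Σ max(s,2)·P(S=s)
 = 2·0.17 + 2·0.23 + 2·0.18 + 3·0.24 + 4·0.18
 = 0.34 + 0.46 + 0.36 + 0.72 + 0.72
 = 2.6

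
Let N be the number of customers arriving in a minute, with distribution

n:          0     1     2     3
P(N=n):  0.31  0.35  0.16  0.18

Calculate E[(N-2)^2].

E[(N-2)^2] = Σ (n-2)^2·P(N=n)
 = 4·0.31 + 1·0.35 + 0·0.16 + 1·0.18
 = 1.24 + 0.35 + 0 + 0.18
 = 1.77

1.77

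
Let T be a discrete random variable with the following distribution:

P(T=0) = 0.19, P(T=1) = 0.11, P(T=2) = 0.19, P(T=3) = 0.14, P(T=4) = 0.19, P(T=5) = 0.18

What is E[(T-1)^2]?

5.53

E[(T-1)^2] = Σ (t-1)^2·P(T=t)
 = 1·0.19 + 0·0.11 + 1·0.19 + 4·0.14 + 9·0.19 + 16·0.18
 = 0.19 + 0 + 0.19 + 0.56 + 1.71 + 2.88
 = 5.53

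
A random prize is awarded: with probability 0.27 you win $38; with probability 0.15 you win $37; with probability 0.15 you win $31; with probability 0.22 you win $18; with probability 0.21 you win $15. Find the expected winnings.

E[payout] = 38·0.27 + 37·0.15 + 31·0.15 + 18·0.22 + 15·0.21
 = 10.26 + 5.55 + 4.65 + 3.96 + 3.15
 = 27.57

27.57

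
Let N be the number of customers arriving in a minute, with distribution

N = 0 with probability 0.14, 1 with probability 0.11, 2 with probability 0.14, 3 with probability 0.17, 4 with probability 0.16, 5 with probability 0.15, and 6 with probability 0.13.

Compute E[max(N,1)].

3.21

E[max(N,1)] = Σ max(n,1)·P(N=n)
 = 1·0.14 + 1·0.11 + 2·0.14 + 3·0.17 + 4·0.16 + 5·0.15 + 6·0.13
 = 0.14 + 0.11 + 0.28 + 0.51 + 0.64 + 0.75 + 0.78
 = 3.21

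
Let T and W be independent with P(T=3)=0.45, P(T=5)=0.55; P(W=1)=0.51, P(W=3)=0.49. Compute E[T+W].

6.08

E[T+W] = Σ_t Σ_w (t+w) · P(T=t)P(W=w)
 = 4·0.2295 + 6·0.2205 + 6·0.2805 + 8·0.2695
 = 0.918 + 1.323 + 1.683 + 2.156
 = 6.08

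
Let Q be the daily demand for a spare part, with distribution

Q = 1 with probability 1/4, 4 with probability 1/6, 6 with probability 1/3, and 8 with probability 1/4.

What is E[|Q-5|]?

E[|Q-5|] = Σ |q-5|·P(Q=q)
 = 4·1/4 + 1·1/6 + 1·1/3 + 3·1/4
 = 1 + 1/6 + 1/3 + 3/4
 = 9/4

2.25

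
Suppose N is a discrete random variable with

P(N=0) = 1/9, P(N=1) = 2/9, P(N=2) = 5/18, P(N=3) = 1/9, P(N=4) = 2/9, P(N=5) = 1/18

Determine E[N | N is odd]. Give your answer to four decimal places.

P(N is odd) = 2/9 + 1/9 + 1/18 = 7/18.
E[N | N is odd] = [1·2/9 + 3·1/9 + 5·1/18] / (7/18)
 = 5/6 / (7/18)
 = 15/7

2.1429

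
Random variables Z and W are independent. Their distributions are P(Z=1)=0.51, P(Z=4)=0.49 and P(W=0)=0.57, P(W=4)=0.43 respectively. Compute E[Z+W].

E[Z+W] = Σ_z Σ_w (z+w) · P(Z=z)P(W=w)
 = 1·0.2907 + 5·0.2193 + 4·0.2793 + 8·0.2107
 = 0.2907 + 1.0965 + 1.1172 + 1.6856
 = 4.19

4.19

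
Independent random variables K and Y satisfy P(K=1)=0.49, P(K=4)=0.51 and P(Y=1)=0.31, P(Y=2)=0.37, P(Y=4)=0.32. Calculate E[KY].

5.8949

E[KY] = Σ_k Σ_y ky · P(K=k)P(Y=y)
 = 1·0.1519 + 2·0.1813 + 4·0.1568 + 4·0.1581 + 8·0.1887 + 16·0.1632
 = 0.1519 + 0.3626 + 0.6272 + 0.6324 + 1.5096 + 2.6112
 = 5.8949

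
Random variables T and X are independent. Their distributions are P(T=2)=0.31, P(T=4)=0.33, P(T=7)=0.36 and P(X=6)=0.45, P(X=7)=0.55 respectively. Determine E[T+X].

E[T+X] = Σ_t Σ_x (t+x) · P(T=t)P(X=x)
 = 8·0.1395 + 9·0.1705 + 10·0.1485 + 11·0.1815 + 13·0.162 + 14·0.198
 = 1.116 + 1.5345 + 1.485 + 1.9965 + 2.106 + 2.772
 = 11.01

11.01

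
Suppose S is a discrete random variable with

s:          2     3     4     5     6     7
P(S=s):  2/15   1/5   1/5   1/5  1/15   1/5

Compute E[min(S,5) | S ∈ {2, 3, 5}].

3.5

P(S ∈ {2, 3, 5}) = 2/15 + 1/5 + 1/5 = 8/15.
E[min(S,5) | S ∈ {2, 3, 5}] = [2·2/15 + 3·1/5 + 5·1/5] / (8/15)
 = 28/15 / (8/15)
 = 7/2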